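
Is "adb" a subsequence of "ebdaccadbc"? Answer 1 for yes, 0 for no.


Check if "adb" is a subsequence of "ebdaccadbc"
Greedy scan:
  Position 0 ('e'): no match needed
  Position 1 ('b'): no match needed
  Position 2 ('d'): no match needed
  Position 3 ('a'): matches sub[0] = 'a'
  Position 4 ('c'): no match needed
  Position 5 ('c'): no match needed
  Position 6 ('a'): no match needed
  Position 7 ('d'): matches sub[1] = 'd'
  Position 8 ('b'): matches sub[2] = 'b'
  Position 9 ('c'): no match needed
All 3 characters matched => is a subsequence

1


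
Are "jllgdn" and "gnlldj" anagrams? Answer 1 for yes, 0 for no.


Strings: "jllgdn", "gnlldj"
Sorted first:  dgjlln
Sorted second: dgjlln
Sorted forms match => anagrams

1


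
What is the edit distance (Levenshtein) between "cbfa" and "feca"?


Computing edit distance: "cbfa" -> "feca"
DP table:
           f    e    c    a
      0    1    2    3    4
  c   1    1    2    2    3
  b   2    2    2    3    3
  f   3    2    3    3    4
  a   4    3    3    4    3
Edit distance = dp[4][4] = 3

3


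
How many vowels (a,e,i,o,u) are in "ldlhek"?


Input: ldlhek
Checking each character:
  'l' at position 0: consonant
  'd' at position 1: consonant
  'l' at position 2: consonant
  'h' at position 3: consonant
  'e' at position 4: vowel (running total: 1)
  'k' at position 5: consonant
Total vowels: 1

1


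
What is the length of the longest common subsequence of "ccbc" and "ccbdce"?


LCS of "ccbc" and "ccbdce"
DP table:
           c    c    b    d    c    e
      0    0    0    0    0    0    0
  c   0    1    1    1    1    1    1
  c   0    1    2    2    2    2    2
  b   0    1    2    3    3    3    3
  c   0    1    2    3    3    4    4
LCS length = dp[4][6] = 4

4


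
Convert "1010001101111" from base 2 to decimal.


Input: "1010001101111" in base 2
Positional expansion:
  Digit '1' (value 1) x 2^12 = 4096
  Digit '0' (value 0) x 2^11 = 0
  Digit '1' (value 1) x 2^10 = 1024
  Digit '0' (value 0) x 2^9 = 0
  Digit '0' (value 0) x 2^8 = 0
  Digit '0' (value 0) x 2^7 = 0
  Digit '1' (value 1) x 2^6 = 64
  Digit '1' (value 1) x 2^5 = 32
  Digit '0' (value 0) x 2^4 = 0
  Digit '1' (value 1) x 2^3 = 8
  Digit '1' (value 1) x 2^2 = 4
  Digit '1' (value 1) x 2^1 = 2
  Digit '1' (value 1) x 2^0 = 1
Sum = 5231

5231


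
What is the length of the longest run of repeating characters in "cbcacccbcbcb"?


Input: "cbcacccbcbcb"
Scanning for longest run:
  Position 1 ('b'): new char, reset run to 1
  Position 2 ('c'): new char, reset run to 1
  Position 3 ('a'): new char, reset run to 1
  Position 4 ('c'): new char, reset run to 1
  Position 5 ('c'): continues run of 'c', length=2
  Position 6 ('c'): continues run of 'c', length=3
  Position 7 ('b'): new char, reset run to 1
  Position 8 ('c'): new char, reset run to 1
  Position 9 ('b'): new char, reset run to 1
  Position 10 ('c'): new char, reset run to 1
  Position 11 ('b'): new char, reset run to 1
Longest run: 'c' with length 3

3


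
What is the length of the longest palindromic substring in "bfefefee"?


Input: "bfefefee"
Checking substrings for palindromes:
  [1:6] "fefef" (len 5) => palindrome
  [2:7] "efefe" (len 5) => palindrome
  [1:4] "fef" (len 3) => palindrome
  [2:5] "efe" (len 3) => palindrome
  [3:6] "fef" (len 3) => palindrome
  [4:7] "efe" (len 3) => palindrome
Longest palindromic substring: "fefef" with length 5

5


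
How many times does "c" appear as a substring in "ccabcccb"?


Searching for "c" in "ccabcccb"
Scanning each position:
  Position 0: "c" => MATCH
  Position 1: "c" => MATCH
  Position 2: "a" => no
  Position 3: "b" => no
  Position 4: "c" => MATCH
  Position 5: "c" => MATCH
  Position 6: "c" => MATCH
  Position 7: "b" => no
Total occurrences: 5

5


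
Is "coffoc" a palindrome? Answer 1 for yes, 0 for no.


Input: coffoc
Reversed: coffoc
  Compare pos 0 ('c') with pos 5 ('c'): match
  Compare pos 1 ('o') with pos 4 ('o'): match
  Compare pos 2 ('f') with pos 3 ('f'): match
Result: palindrome

1


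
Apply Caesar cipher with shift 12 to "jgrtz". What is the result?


Caesar cipher: shift "jgrtz" by 12
  'j' (pos 9) + 12 = pos 21 = 'v'
  'g' (pos 6) + 12 = pos 18 = 's'
  'r' (pos 17) + 12 = pos 3 = 'd'
  't' (pos 19) + 12 = pos 5 = 'f'
  'z' (pos 25) + 12 = pos 11 = 'l'
Result: vsdfl

vsdfl


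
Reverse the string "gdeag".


Input: gdeag
Reading characters right to left:
  Position 4: 'g'
  Position 3: 'a'
  Position 2: 'e'
  Position 1: 'd'
  Position 0: 'g'
Reversed: gaedg

gaedg


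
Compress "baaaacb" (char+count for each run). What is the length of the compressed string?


Input: baaaacb
Runs:
  'b' x 1 => "b1"
  'a' x 4 => "a4"
  'c' x 1 => "c1"
  'b' x 1 => "b1"
Compressed: "b1a4c1b1"
Compressed length: 8

8


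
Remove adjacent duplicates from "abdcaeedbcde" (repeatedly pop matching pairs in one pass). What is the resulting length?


Input: abdcaeedbcde
Stack-based adjacent duplicate removal:
  Read 'a': push. Stack: a
  Read 'b': push. Stack: ab
  Read 'd': push. Stack: abd
  Read 'c': push. Stack: abdc
  Read 'a': push. Stack: abdca
  Read 'e': push. Stack: abdcae
  Read 'e': matches stack top 'e' => pop. Stack: abdca
  Read 'd': push. Stack: abdcad
  Read 'b': push. Stack: abdcadb
  Read 'c': push. Stack: abdcadbc
  Read 'd': push. Stack: abdcadbcd
  Read 'e': push. Stack: abdcadbcde
Final stack: "abdcadbcde" (length 10)

10


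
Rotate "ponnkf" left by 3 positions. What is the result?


Input: "ponnkf", rotate left by 3
First 3 characters: "pon"
Remaining characters: "nkf"
Concatenate remaining + first: "nkf" + "pon" = "nkfpon"

nkfpon


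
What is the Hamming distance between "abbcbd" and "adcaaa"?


Comparing "abbcbd" and "adcaaa" position by position:
  Position 0: 'a' vs 'a' => same
  Position 1: 'b' vs 'd' => differ
  Position 2: 'b' vs 'c' => differ
  Position 3: 'c' vs 'a' => differ
  Position 4: 'b' vs 'a' => differ
  Position 5: 'd' vs 'a' => differ
Total differences (Hamming distance): 5

5


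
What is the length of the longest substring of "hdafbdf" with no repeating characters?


Input: "hdafbdf"
Sliding window (track last position of each char):
  Position 0 ('h'): window [0,0] length 1 -- new best
  Position 1 ('d'): window [0,1] length 2 -- new best
  Position 2 ('a'): window [0,2] length 3 -- new best
  Position 3 ('f'): window [0,3] length 4 -- new best
  Position 4 ('b'): window [0,4] length 5 -- new best
  Position 5 ('d'): repeat (last at 1), move window start to 2
  Position 5 ('d'): window [2,5] length 4
  Position 6 ('f'): repeat (last at 3), move window start to 4
  Position 6 ('f'): window [4,6] length 3
Longest substring with no repeats: "hdafb" with length 5

5


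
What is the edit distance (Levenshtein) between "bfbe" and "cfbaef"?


Computing edit distance: "bfbe" -> "cfbaef"
DP table:
           c    f    b    a    e    f
      0    1    2    3    4    5    6
  b   1    1    2    2    3    4    5
  f   2    2    1    2    3    4    4
  b   3    3    2    1    2    3    4
  e   4    4    3    2    2    2    3
Edit distance = dp[4][6] = 3

3


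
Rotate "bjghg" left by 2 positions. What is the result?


Input: "bjghg", rotate left by 2
First 2 characters: "bj"
Remaining characters: "ghg"
Concatenate remaining + first: "ghg" + "bj" = "ghgbj"

ghgbj


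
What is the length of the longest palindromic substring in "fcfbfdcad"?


Input: "fcfbfdcad"
Checking substrings for palindromes:
  [0:3] "fcf" (len 3) => palindrome
  [2:5] "fbf" (len 3) => palindrome
Longest palindromic substring: "fcf" with length 3

3


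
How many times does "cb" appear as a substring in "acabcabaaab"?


Searching for "cb" in "acabcabaaab"
Scanning each position:
  Position 0: "ac" => no
  Position 1: "ca" => no
  Position 2: "ab" => no
  Position 3: "bc" => no
  Position 4: "ca" => no
  Position 5: "ab" => no
  Position 6: "ba" => no
  Position 7: "aa" => no
  Position 8: "aa" => no
  Position 9: "ab" => no
Total occurrences: 0

0


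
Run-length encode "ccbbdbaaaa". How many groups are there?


Input: ccbbdbaaaa
Scanning for consecutive runs:
  Group 1: 'c' x 2 (positions 0-1)
  Group 2: 'b' x 2 (positions 2-3)
  Group 3: 'd' x 1 (positions 4-4)
  Group 4: 'b' x 1 (positions 5-5)
  Group 5: 'a' x 4 (positions 6-9)
Total groups: 5

5


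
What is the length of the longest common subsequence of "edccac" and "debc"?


LCS of "edccac" and "debc"
DP table:
           d    e    b    c
      0    0    0    0    0
  e   0    0    1    1    1
  d   0    1    1    1    1
  c   0    1    1    1    2
  c   0    1    1    1    2
  a   0    1    1    1    2
  c   0    1    1    1    2
LCS length = dp[6][4] = 2

2


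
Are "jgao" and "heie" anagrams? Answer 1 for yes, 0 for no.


Strings: "jgao", "heie"
Sorted first:  agjo
Sorted second: eehi
Differ at position 0: 'a' vs 'e' => not anagrams

0


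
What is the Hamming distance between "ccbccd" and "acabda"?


Comparing "ccbccd" and "acabda" position by position:
  Position 0: 'c' vs 'a' => differ
  Position 1: 'c' vs 'c' => same
  Position 2: 'b' vs 'a' => differ
  Position 3: 'c' vs 'b' => differ
  Position 4: 'c' vs 'd' => differ
  Position 5: 'd' vs 'a' => differ
Total differences (Hamming distance): 5

5


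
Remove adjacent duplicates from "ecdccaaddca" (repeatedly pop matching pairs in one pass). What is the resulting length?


Input: ecdccaaddca
Stack-based adjacent duplicate removal:
  Read 'e': push. Stack: e
  Read 'c': push. Stack: ec
  Read 'd': push. Stack: ecd
  Read 'c': push. Stack: ecdc
  Read 'c': matches stack top 'c' => pop. Stack: ecd
  Read 'a': push. Stack: ecda
  Read 'a': matches stack top 'a' => pop. Stack: ecd
  Read 'd': matches stack top 'd' => pop. Stack: ec
  Read 'd': push. Stack: ecd
  Read 'c': push. Stack: ecdc
  Read 'a': push. Stack: ecdca
Final stack: "ecdca" (length 5)

5


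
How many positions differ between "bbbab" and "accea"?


Comparing "bbbab" and "accea" position by position:
  Position 0: 'b' vs 'a' => DIFFER
  Position 1: 'b' vs 'c' => DIFFER
  Position 2: 'b' vs 'c' => DIFFER
  Position 3: 'a' vs 'e' => DIFFER
  Position 4: 'b' vs 'a' => DIFFER
Positions that differ: 5

5


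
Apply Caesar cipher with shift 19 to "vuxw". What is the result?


Caesar cipher: shift "vuxw" by 19
  'v' (pos 21) + 19 = pos 14 = 'o'
  'u' (pos 20) + 19 = pos 13 = 'n'
  'x' (pos 23) + 19 = pos 16 = 'q'
  'w' (pos 22) + 19 = pos 15 = 'p'
Result: onqp

onqp


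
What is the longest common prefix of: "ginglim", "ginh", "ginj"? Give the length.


Words: ginglim, ginh, ginj
  Position 0: all 'g' => match
  Position 1: all 'i' => match
  Position 2: all 'n' => match
  Position 3: ('g', 'h', 'j') => mismatch, stop
LCP = "gin" (length 3)

3


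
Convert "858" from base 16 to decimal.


Input: "858" in base 16
Positional expansion:
  Digit '8' (value 8) x 16^2 = 2048
  Digit '5' (value 5) x 16^1 = 80
  Digit '8' (value 8) x 16^0 = 8
Sum = 2136

2136


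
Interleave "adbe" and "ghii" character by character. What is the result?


Interleaving "adbe" and "ghii":
  Position 0: 'a' from first, 'g' from second => "ag"
  Position 1: 'd' from first, 'h' from second => "dh"
  Position 2: 'b' from first, 'i' from second => "bi"
  Position 3: 'e' from first, 'i' from second => "ei"
Result: agdhbiei

agdhbiei


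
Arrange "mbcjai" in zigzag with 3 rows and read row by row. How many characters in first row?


Zigzag "mbcjai" into 3 rows:
Placing characters:
  'm' => row 0
  'b' => row 1
  'c' => row 2
  'j' => row 1
  'a' => row 0
  'i' => row 1
Rows:
  Row 0: "ma"
  Row 1: "bji"
  Row 2: "c"
First row length: 2

2


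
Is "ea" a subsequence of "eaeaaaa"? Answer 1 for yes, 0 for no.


Check if "ea" is a subsequence of "eaeaaaa"
Greedy scan:
  Position 0 ('e'): matches sub[0] = 'e'
  Position 1 ('a'): matches sub[1] = 'a'
  Position 2 ('e'): no match needed
  Position 3 ('a'): no match needed
  Position 4 ('a'): no match needed
  Position 5 ('a'): no match needed
  Position 6 ('a'): no match needed
All 2 characters matched => is a subsequence

1


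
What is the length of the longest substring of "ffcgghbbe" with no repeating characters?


Input: "ffcgghbbe"
Sliding window (track last position of each char):
  Position 0 ('f'): window [0,0] length 1 -- new best
  Position 1 ('f'): repeat (last at 0), move window start to 1
  Position 1 ('f'): window [1,1] length 1
  Position 2 ('c'): window [1,2] length 2 -- new best
  Position 3 ('g'): window [1,3] length 3 -- new best
  Position 4 ('g'): repeat (last at 3), move window start to 4
  Position 4 ('g'): window [4,4] length 1
  Position 5 ('h'): window [4,5] length 2
  Position 6 ('b'): window [4,6] length 3
  Position 7 ('b'): repeat (last at 6), move window start to 7
  Position 7 ('b'): window [7,7] length 1
  Position 8 ('e'): window [7,8] length 2
Longest substring with no repeats: "fcg" with length 3

3


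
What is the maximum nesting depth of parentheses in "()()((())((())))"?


Input: "()()((())((())))"
Tracking depth:
  Position 0 '(': depth becomes 1
  Position 1 ')': depth becomes 0
  Position 2 '(': depth becomes 1
  Position 3 ')': depth becomes 0
  Position 4 '(': depth becomes 1
  Position 5 '(': depth becomes 2
  Position 6 '(': depth becomes 3
  Position 7 ')': depth becomes 2
  Position 8 ')': depth becomes 1
  Position 9 '(': depth becomes 2
  Position 10 '(': depth becomes 3
  Position 11 '(': depth becomes 4
  Position 12 ')': depth becomes 3
  Position 13 ')': depth becomes 2
  Position 14 ')': depth becomes 1
  Position 15 ')': depth becomes 0
Maximum depth reached: 4

4


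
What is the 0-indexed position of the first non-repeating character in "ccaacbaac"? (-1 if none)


Input: ccaacbaac
Character frequencies:
  'a': 4
  'b': 1
  'c': 4
Scanning left to right for freq == 1:
  Position 0 ('c'): freq=4, skip
  Position 1 ('c'): freq=4, skip
  Position 2 ('a'): freq=4, skip
  Position 3 ('a'): freq=4, skip
  Position 4 ('c'): freq=4, skip
  Position 5 ('b'): unique! => answer = 5

5


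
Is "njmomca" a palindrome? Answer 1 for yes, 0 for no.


Input: njmomca
Reversed: acmomjn
  Compare pos 0 ('n') with pos 6 ('a'): MISMATCH
  Compare pos 1 ('j') with pos 5 ('c'): MISMATCH
  Compare pos 2 ('m') with pos 4 ('m'): match
Result: not a palindrome

0


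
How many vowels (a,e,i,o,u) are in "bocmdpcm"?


Input: bocmdpcm
Checking each character:
  'b' at position 0: consonant
  'o' at position 1: vowel (running total: 1)
  'c' at position 2: consonant
  'm' at position 3: consonant
  'd' at position 4: consonant
  'p' at position 5: consonant
  'c' at position 6: consonant
  'm' at position 7: consonant
Total vowels: 1

1


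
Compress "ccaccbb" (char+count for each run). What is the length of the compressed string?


Input: ccaccbb
Runs:
  'c' x 2 => "c2"
  'a' x 1 => "a1"
  'c' x 2 => "c2"
  'b' x 2 => "b2"
Compressed: "c2a1c2b2"
Compressed length: 8

8


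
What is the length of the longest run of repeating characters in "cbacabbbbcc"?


Input: "cbacabbbbcc"
Scanning for longest run:
  Position 1 ('b'): new char, reset run to 1
  Position 2 ('a'): new char, reset run to 1
  Position 3 ('c'): new char, reset run to 1
  Position 4 ('a'): new char, reset run to 1
  Position 5 ('b'): new char, reset run to 1
  Position 6 ('b'): continues run of 'b', length=2
  Position 7 ('b'): continues run of 'b', length=3
  Position 8 ('b'): continues run of 'b', length=4
  Position 9 ('c'): new char, reset run to 1
  Position 10 ('c'): continues run of 'c', length=2
Longest run: 'b' with length 4

4


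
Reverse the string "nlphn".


Input: nlphn
Reading characters right to left:
  Position 4: 'n'
  Position 3: 'h'
  Position 2: 'p'
  Position 1: 'l'
  Position 0: 'n'
Reversed: nhpln

nhpln


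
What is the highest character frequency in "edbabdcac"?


Input: edbabdcac
Character counts:
  'a': 2
  'b': 2
  'c': 2
  'd': 2
  'e': 1
Maximum frequency: 2

2


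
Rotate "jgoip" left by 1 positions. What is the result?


Input: "jgoip", rotate left by 1
First 1 characters: "j"
Remaining characters: "goip"
Concatenate remaining + first: "goip" + "j" = "goipj"

goipj


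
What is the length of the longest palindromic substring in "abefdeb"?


Input: "abefdeb"
Checking substrings for palindromes:
  No multi-char palindromic substrings found
Longest palindromic substring: "a" with length 1

1


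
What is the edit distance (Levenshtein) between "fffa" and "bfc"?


Computing edit distance: "fffa" -> "bfc"
DP table:
           b    f    c
      0    1    2    3
  f   1    1    1    2
  f   2    2    1    2
  f   3    3    2    2
  a   4    4    3    3
Edit distance = dp[4][3] = 3

3


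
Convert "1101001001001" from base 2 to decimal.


Input: "1101001001001" in base 2
Positional expansion:
  Digit '1' (value 1) x 2^12 = 4096
  Digit '1' (value 1) x 2^11 = 2048
  Digit '0' (value 0) x 2^10 = 0
  Digit '1' (value 1) x 2^9 = 512
  Digit '0' (value 0) x 2^8 = 0
  Digit '0' (value 0) x 2^7 = 0
  Digit '1' (value 1) x 2^6 = 64
  Digit '0' (value 0) x 2^5 = 0
  Digit '0' (value 0) x 2^4 = 0
  Digit '1' (value 1) x 2^3 = 8
  Digit '0' (value 0) x 2^2 = 0
  Digit '0' (value 0) x 2^1 = 0
  Digit '1' (value 1) x 2^0 = 1
Sum = 6729

6729


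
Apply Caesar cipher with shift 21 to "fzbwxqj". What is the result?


Caesar cipher: shift "fzbwxqj" by 21
  'f' (pos 5) + 21 = pos 0 = 'a'
  'z' (pos 25) + 21 = pos 20 = 'u'
  'b' (pos 1) + 21 = pos 22 = 'w'
  'w' (pos 22) + 21 = pos 17 = 'r'
  'x' (pos 23) + 21 = pos 18 = 's'
  'q' (pos 16) + 21 = pos 11 = 'l'
  'j' (pos 9) + 21 = pos 4 = 'e'
Result: auwrsle

auwrsle


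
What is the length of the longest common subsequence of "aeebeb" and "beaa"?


LCS of "aeebeb" and "beaa"
DP table:
           b    e    a    a
      0    0    0    0    0
  a   0    0    0    1    1
  e   0    0    1    1    1
  e   0    0    1    1    1
  b   0    1    1    1    1
  e   0    1    2    2    2
  b   0    1    2    2    2
LCS length = dp[6][4] = 2

2


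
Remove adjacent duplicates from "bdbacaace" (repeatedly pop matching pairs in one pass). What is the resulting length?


Input: bdbacaace
Stack-based adjacent duplicate removal:
  Read 'b': push. Stack: b
  Read 'd': push. Stack: bd
  Read 'b': push. Stack: bdb
  Read 'a': push. Stack: bdba
  Read 'c': push. Stack: bdbac
  Read 'a': push. Stack: bdbaca
  Read 'a': matches stack top 'a' => pop. Stack: bdbac
  Read 'c': matches stack top 'c' => pop. Stack: bdba
  Read 'e': push. Stack: bdbae
Final stack: "bdbae" (length 5)

5


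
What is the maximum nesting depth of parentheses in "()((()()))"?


Input: "()((()()))"
Tracking depth:
  Position 0 '(': depth becomes 1
  Position 1 ')': depth becomes 0
  Position 2 '(': depth becomes 1
  Position 3 '(': depth becomes 2
  Position 4 '(': depth becomes 3
  Position 5 ')': depth becomes 2
  Position 6 '(': depth becomes 3
  Position 7 ')': depth becomes 2
  Position 8 ')': depth becomes 1
  Position 9 ')': depth becomes 0
Maximum depth reached: 3

3


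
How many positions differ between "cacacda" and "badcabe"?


Comparing "cacacda" and "badcabe" position by position:
  Position 0: 'c' vs 'b' => DIFFER
  Position 1: 'a' vs 'a' => same
  Position 2: 'c' vs 'd' => DIFFER
  Position 3: 'a' vs 'c' => DIFFER
  Position 4: 'c' vs 'a' => DIFFER
  Position 5: 'd' vs 'b' => DIFFER
  Position 6: 'a' vs 'e' => DIFFER
Positions that differ: 6

6


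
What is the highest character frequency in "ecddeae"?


Input: ecddeae
Character counts:
  'a': 1
  'c': 1
  'd': 2
  'e': 3
Maximum frequency: 3

3


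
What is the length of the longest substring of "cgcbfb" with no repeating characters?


Input: "cgcbfb"
Sliding window (track last position of each char):
  Position 0 ('c'): window [0,0] length 1 -- new best
  Position 1 ('g'): window [0,1] length 2 -- new best
  Position 2 ('c'): repeat (last at 0), move window start to 1
  Position 2 ('c'): window [1,2] length 2
  Position 3 ('b'): window [1,3] length 3 -- new best
  Position 4 ('f'): window [1,4] length 4 -- new best
  Position 5 ('b'): repeat (last at 3), move window start to 4
  Position 5 ('b'): window [4,5] length 2
Longest substring with no repeats: "gcbf" with length 4

4


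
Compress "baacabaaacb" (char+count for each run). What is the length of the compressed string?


Input: baacabaaacb
Runs:
  'b' x 1 => "b1"
  'a' x 2 => "a2"
  'c' x 1 => "c1"
  'a' x 1 => "a1"
  'b' x 1 => "b1"
  'a' x 3 => "a3"
  'c' x 1 => "c1"
  'b' x 1 => "b1"
Compressed: "b1a2c1a1b1a3c1b1"
Compressed length: 16

16


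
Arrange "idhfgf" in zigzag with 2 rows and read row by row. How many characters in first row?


Zigzag "idhfgf" into 2 rows:
Placing characters:
  'i' => row 0
  'd' => row 1
  'h' => row 0
  'f' => row 1
  'g' => row 0
  'f' => row 1
Rows:
  Row 0: "ihg"
  Row 1: "dff"
First row length: 3

3


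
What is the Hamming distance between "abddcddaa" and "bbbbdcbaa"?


Comparing "abddcddaa" and "bbbbdcbaa" position by position:
  Position 0: 'a' vs 'b' => differ
  Position 1: 'b' vs 'b' => same
  Position 2: 'd' vs 'b' => differ
  Position 3: 'd' vs 'b' => differ
  Position 4: 'c' vs 'd' => differ
  Position 5: 'd' vs 'c' => differ
  Position 6: 'd' vs 'b' => differ
  Position 7: 'a' vs 'a' => same
  Position 8: 'a' vs 'a' => same
Total differences (Hamming distance): 6

6


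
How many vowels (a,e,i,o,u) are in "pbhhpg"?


Input: pbhhpg
Checking each character:
  'p' at position 0: consonant
  'b' at position 1: consonant
  'h' at position 2: consonant
  'h' at position 3: consonant
  'p' at position 4: consonant
  'g' at position 5: consonant
Total vowels: 0

0


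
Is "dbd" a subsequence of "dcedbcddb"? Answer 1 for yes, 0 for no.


Check if "dbd" is a subsequence of "dcedbcddb"
Greedy scan:
  Position 0 ('d'): matches sub[0] = 'd'
  Position 1 ('c'): no match needed
  Position 2 ('e'): no match needed
  Position 3 ('d'): no match needed
  Position 4 ('b'): matches sub[1] = 'b'
  Position 5 ('c'): no match needed
  Position 6 ('d'): matches sub[2] = 'd'
  Position 7 ('d'): no match needed
  Position 8 ('b'): no match needed
All 3 characters matched => is a subsequence

1


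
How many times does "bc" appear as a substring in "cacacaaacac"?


Searching for "bc" in "cacacaaacac"
Scanning each position:
  Position 0: "ca" => no
  Position 1: "ac" => no
  Position 2: "ca" => no
  Position 3: "ac" => no
  Position 4: "ca" => no
  Position 5: "aa" => no
  Position 6: "aa" => no
  Position 7: "ac" => no
  Position 8: "ca" => no
  Position 9: "ac" => no
Total occurrences: 0

0


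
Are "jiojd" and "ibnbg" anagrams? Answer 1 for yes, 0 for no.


Strings: "jiojd", "ibnbg"
Sorted first:  dijjo
Sorted second: bbgin
Differ at position 0: 'd' vs 'b' => not anagrams

0


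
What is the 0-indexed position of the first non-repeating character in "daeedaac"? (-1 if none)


Input: daeedaac
Character frequencies:
  'a': 3
  'c': 1
  'd': 2
  'e': 2
Scanning left to right for freq == 1:
  Position 0 ('d'): freq=2, skip
  Position 1 ('a'): freq=3, skip
  Position 2 ('e'): freq=2, skip
  Position 3 ('e'): freq=2, skip
  Position 4 ('d'): freq=2, skip
  Position 5 ('a'): freq=3, skip
  Position 6 ('a'): freq=3, skip
  Position 7 ('c'): unique! => answer = 7

7


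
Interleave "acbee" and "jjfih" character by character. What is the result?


Interleaving "acbee" and "jjfih":
  Position 0: 'a' from first, 'j' from second => "aj"
  Position 1: 'c' from first, 'j' from second => "cj"
  Position 2: 'b' from first, 'f' from second => "bf"
  Position 3: 'e' from first, 'i' from second => "ei"
  Position 4: 'e' from first, 'h' from second => "eh"
Result: ajcjbfeieh

ajcjbfeieh


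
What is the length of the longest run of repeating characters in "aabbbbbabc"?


Input: "aabbbbbabc"
Scanning for longest run:
  Position 1 ('a'): continues run of 'a', length=2
  Position 2 ('b'): new char, reset run to 1
  Position 3 ('b'): continues run of 'b', length=2
  Position 4 ('b'): continues run of 'b', length=3
  Position 5 ('b'): continues run of 'b', length=4
  Position 6 ('b'): continues run of 'b', length=5
  Position 7 ('a'): new char, reset run to 1
  Position 8 ('b'): new char, reset run to 1
  Position 9 ('c'): new char, reset run to 1
Longest run: 'b' with length 5

5


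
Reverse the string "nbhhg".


Input: nbhhg
Reading characters right to left:
  Position 4: 'g'
  Position 3: 'h'
  Position 2: 'h'
  Position 1: 'b'
  Position 0: 'n'
Reversed: ghhbn

ghhbn


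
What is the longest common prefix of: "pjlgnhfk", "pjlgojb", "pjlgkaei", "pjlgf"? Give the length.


Words: pjlgnhfk, pjlgojb, pjlgkaei, pjlgf
  Position 0: all 'p' => match
  Position 1: all 'j' => match
  Position 2: all 'l' => match
  Position 3: all 'g' => match
  Position 4: ('n', 'o', 'k', 'f') => mismatch, stop
LCP = "pjlg" (length 4)

4


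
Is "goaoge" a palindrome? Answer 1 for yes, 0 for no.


Input: goaoge
Reversed: egoaog
  Compare pos 0 ('g') with pos 5 ('e'): MISMATCH
  Compare pos 1 ('o') with pos 4 ('g'): MISMATCH
  Compare pos 2 ('a') with pos 3 ('o'): MISMATCH
Result: not a palindrome

0


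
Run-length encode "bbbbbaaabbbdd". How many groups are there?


Input: bbbbbaaabbbdd
Scanning for consecutive runs:
  Group 1: 'b' x 5 (positions 0-4)
  Group 2: 'a' x 3 (positions 5-7)
  Group 3: 'b' x 3 (positions 8-10)
  Group 4: 'd' x 2 (positions 11-12)
Total groups: 4

4


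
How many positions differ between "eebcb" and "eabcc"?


Comparing "eebcb" and "eabcc" position by position:
  Position 0: 'e' vs 'e' => same
  Position 1: 'e' vs 'a' => DIFFER
  Position 2: 'b' vs 'b' => same
  Position 3: 'c' vs 'c' => same
  Position 4: 'b' vs 'c' => DIFFER
Positions that differ: 2

2


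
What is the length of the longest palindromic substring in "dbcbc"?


Input: "dbcbc"
Checking substrings for palindromes:
  [1:4] "bcb" (len 3) => palindrome
  [2:5] "cbc" (len 3) => palindrome
Longest palindromic substring: "bcb" with length 3

3


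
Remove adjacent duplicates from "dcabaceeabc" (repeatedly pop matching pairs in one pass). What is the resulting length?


Input: dcabaceeabc
Stack-based adjacent duplicate removal:
  Read 'd': push. Stack: d
  Read 'c': push. Stack: dc
  Read 'a': push. Stack: dca
  Read 'b': push. Stack: dcab
  Read 'a': push. Stack: dcaba
  Read 'c': push. Stack: dcabac
  Read 'e': push. Stack: dcabace
  Read 'e': matches stack top 'e' => pop. Stack: dcabac
  Read 'a': push. Stack: dcabaca
  Read 'b': push. Stack: dcabacab
  Read 'c': push. Stack: dcabacabc
Final stack: "dcabacabc" (length 9)

9


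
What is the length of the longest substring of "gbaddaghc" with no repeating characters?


Input: "gbaddaghc"
Sliding window (track last position of each char):
  Position 0 ('g'): window [0,0] length 1 -- new best
  Position 1 ('b'): window [0,1] length 2 -- new best
  Position 2 ('a'): window [0,2] length 3 -- new best
  Position 3 ('d'): window [0,3] length 4 -- new best
  Position 4 ('d'): repeat (last at 3), move window start to 4
  Position 4 ('d'): window [4,4] length 1
  Position 5 ('a'): window [4,5] length 2
  Position 6 ('g'): window [4,6] length 3
  Position 7 ('h'): window [4,7] length 4
  Position 8 ('c'): window [4,8] length 5 -- new best
Longest substring with no repeats: "daghc" with length 5

5


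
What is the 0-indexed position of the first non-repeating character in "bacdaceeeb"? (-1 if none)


Input: bacdaceeeb
Character frequencies:
  'a': 2
  'b': 2
  'c': 2
  'd': 1
  'e': 3
Scanning left to right for freq == 1:
  Position 0 ('b'): freq=2, skip
  Position 1 ('a'): freq=2, skip
  Position 2 ('c'): freq=2, skip
  Position 3 ('d'): unique! => answer = 3

3


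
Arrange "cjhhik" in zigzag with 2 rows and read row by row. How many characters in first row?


Zigzag "cjhhik" into 2 rows:
Placing characters:
  'c' => row 0
  'j' => row 1
  'h' => row 0
  'h' => row 1
  'i' => row 0
  'k' => row 1
Rows:
  Row 0: "chi"
  Row 1: "jhk"
First row length: 3

3


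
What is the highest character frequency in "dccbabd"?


Input: dccbabd
Character counts:
  'a': 1
  'b': 2
  'c': 2
  'd': 2
Maximum frequency: 2

2


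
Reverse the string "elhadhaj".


Input: elhadhaj
Reading characters right to left:
  Position 7: 'j'
  Position 6: 'a'
  Position 5: 'h'
  Position 4: 'd'
  Position 3: 'a'
  Position 2: 'h'
  Position 1: 'l'
  Position 0: 'e'
Reversed: jahdahle

jahdahle


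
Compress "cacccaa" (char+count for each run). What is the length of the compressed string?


Input: cacccaa
Runs:
  'c' x 1 => "c1"
  'a' x 1 => "a1"
  'c' x 3 => "c3"
  'a' x 2 => "a2"
Compressed: "c1a1c3a2"
Compressed length: 8

8


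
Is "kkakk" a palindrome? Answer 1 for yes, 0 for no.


Input: kkakk
Reversed: kkakk
  Compare pos 0 ('k') with pos 4 ('k'): match
  Compare pos 1 ('k') with pos 3 ('k'): match
Result: palindrome

1


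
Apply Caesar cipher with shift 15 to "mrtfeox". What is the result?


Caesar cipher: shift "mrtfeox" by 15
  'm' (pos 12) + 15 = pos 1 = 'b'
  'r' (pos 17) + 15 = pos 6 = 'g'
  't' (pos 19) + 15 = pos 8 = 'i'
  'f' (pos 5) + 15 = pos 20 = 'u'
  'e' (pos 4) + 15 = pos 19 = 't'
  'o' (pos 14) + 15 = pos 3 = 'd'
  'x' (pos 23) + 15 = pos 12 = 'm'
Result: bgiutdm

bgiutdm


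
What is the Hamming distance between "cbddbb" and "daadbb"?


Comparing "cbddbb" and "daadbb" position by position:
  Position 0: 'c' vs 'd' => differ
  Position 1: 'b' vs 'a' => differ
  Position 2: 'd' vs 'a' => differ
  Position 3: 'd' vs 'd' => same
  Position 4: 'b' vs 'b' => same
  Position 5: 'b' vs 'b' => same
Total differences (Hamming distance): 3

3


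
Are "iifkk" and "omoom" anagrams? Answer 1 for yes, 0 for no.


Strings: "iifkk", "omoom"
Sorted first:  fiikk
Sorted second: mmooo
Differ at position 0: 'f' vs 'm' => not anagrams

0


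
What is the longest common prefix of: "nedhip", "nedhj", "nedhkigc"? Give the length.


Words: nedhip, nedhj, nedhkigc
  Position 0: all 'n' => match
  Position 1: all 'e' => match
  Position 2: all 'd' => match
  Position 3: all 'h' => match
  Position 4: ('i', 'j', 'k') => mismatch, stop
LCP = "nedh" (length 4)

4


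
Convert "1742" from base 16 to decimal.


Input: "1742" in base 16
Positional expansion:
  Digit '1' (value 1) x 16^3 = 4096
  Digit '7' (value 7) x 16^2 = 1792
  Digit '4' (value 4) x 16^1 = 64
  Digit '2' (value 2) x 16^0 = 2
Sum = 5954

5954


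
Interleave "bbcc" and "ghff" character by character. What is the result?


Interleaving "bbcc" and "ghff":
  Position 0: 'b' from first, 'g' from second => "bg"
  Position 1: 'b' from first, 'h' from second => "bh"
  Position 2: 'c' from first, 'f' from second => "cf"
  Position 3: 'c' from first, 'f' from second => "cf"
Result: bgbhcfcf

bgbhcfcf


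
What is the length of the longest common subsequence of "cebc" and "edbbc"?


LCS of "cebc" and "edbbc"
DP table:
           e    d    b    b    c
      0    0    0    0    0    0
  c   0    0    0    0    0    1
  e   0    1    1    1    1    1
  b   0    1    1    2    2    2
  c   0    1    1    2    2    3
LCS length = dp[4][5] = 3

3


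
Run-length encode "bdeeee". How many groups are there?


Input: bdeeee
Scanning for consecutive runs:
  Group 1: 'b' x 1 (positions 0-0)
  Group 2: 'd' x 1 (positions 1-1)
  Group 3: 'e' x 4 (positions 2-5)
Total groups: 3

3


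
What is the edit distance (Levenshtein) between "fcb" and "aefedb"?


Computing edit distance: "fcb" -> "aefedb"
DP table:
           a    e    f    e    d    b
      0    1    2    3    4    5    6
  f   1    1    2    2    3    4    5
  c   2    2    2    3    3    4    5
  b   3    3    3    3    4    4    4
Edit distance = dp[3][6] = 4

4


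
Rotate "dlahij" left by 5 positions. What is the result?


Input: "dlahij", rotate left by 5
First 5 characters: "dlahi"
Remaining characters: "j"
Concatenate remaining + first: "j" + "dlahi" = "jdlahi"

jdlahi


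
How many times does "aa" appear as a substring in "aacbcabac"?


Searching for "aa" in "aacbcabac"
Scanning each position:
  Position 0: "aa" => MATCH
  Position 1: "ac" => no
  Position 2: "cb" => no
  Position 3: "bc" => no
  Position 4: "ca" => no
  Position 5: "ab" => no
  Position 6: "ba" => no
  Position 7: "ac" => no
Total occurrences: 1

1


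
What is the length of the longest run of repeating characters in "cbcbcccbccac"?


Input: "cbcbcccbccac"
Scanning for longest run:
  Position 1 ('b'): new char, reset run to 1
  Position 2 ('c'): new char, reset run to 1
  Position 3 ('b'): new char, reset run to 1
  Position 4 ('c'): new char, reset run to 1
  Position 5 ('c'): continues run of 'c', length=2
  Position 6 ('c'): continues run of 'c', length=3
  Position 7 ('b'): new char, reset run to 1
  Position 8 ('c'): new char, reset run to 1
  Position 9 ('c'): continues run of 'c', length=2
  Position 10 ('a'): new char, reset run to 1
  Position 11 ('c'): new char, reset run to 1
Longest run: 'c' with length 3

3


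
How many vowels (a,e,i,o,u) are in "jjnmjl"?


Input: jjnmjl
Checking each character:
  'j' at position 0: consonant
  'j' at position 1: consonant
  'n' at position 2: consonant
  'm' at position 3: consonant
  'j' at position 4: consonant
  'l' at position 5: consonant
Total vowels: 0

0


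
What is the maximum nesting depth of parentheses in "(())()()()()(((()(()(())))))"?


Input: "(())()()()()(((()(()(())))))"
Tracking depth:
  Position 0 '(': depth becomes 1
  Position 1 '(': depth becomes 2
  Position 2 ')': depth becomes 1
  Position 3 ')': depth becomes 0
  Position 4 '(': depth becomes 1
  Position 5 ')': depth becomes 0
  Position 6 '(': depth becomes 1
  Position 7 ')': depth becomes 0
  Position 8 '(': depth becomes 1
  Position 9 ')': depth becomes 0
  Position 10 '(': depth becomes 1
  Position 11 ')': depth becomes 0
  Position 12 '(': depth becomes 1
  Position 13 '(': depth becomes 2
  Position 14 '(': depth becomes 3
  Position 15 '(': depth becomes 4
  Position 16 ')': depth becomes 3
  Position 17 '(': depth becomes 4
  Position 18 '(': depth becomes 5
  Position 19 ')': depth becomes 4
  Position 20 '(': depth becomes 5
  Position 21 '(': depth becomes 6
  Position 22 ')': depth becomes 5
  Position 23 ')': depth becomes 4
  Position 24 ')': depth becomes 3
  Position 25 ')': depth becomes 2
  Position 26 ')': depth becomes 1
  Position 27 ')': depth becomes 0
Maximum depth reached: 6

6


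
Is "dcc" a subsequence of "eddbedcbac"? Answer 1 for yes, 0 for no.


Check if "dcc" is a subsequence of "eddbedcbac"
Greedy scan:
  Position 0 ('e'): no match needed
  Position 1 ('d'): matches sub[0] = 'd'
  Position 2 ('d'): no match needed
  Position 3 ('b'): no match needed
  Position 4 ('e'): no match needed
  Position 5 ('d'): no match needed
  Position 6 ('c'): matches sub[1] = 'c'
  Position 7 ('b'): no match needed
  Position 8 ('a'): no match needed
  Position 9 ('c'): matches sub[2] = 'c'
All 3 characters matched => is a subsequence

1


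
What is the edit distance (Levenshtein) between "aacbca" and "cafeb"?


Computing edit distance: "aacbca" -> "cafeb"
DP table:
           c    a    f    e    b
      0    1    2    3    4    5
  a   1    1    1    2    3    4
  a   2    2    1    2    3    4
  c   3    2    2    2    3    4
  b   4    3    3    3    3    3
  c   5    4    4    4    4    4
  a   6    5    4    5    5    5
Edit distance = dp[6][5] = 5

5


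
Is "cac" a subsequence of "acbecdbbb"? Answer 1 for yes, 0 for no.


Check if "cac" is a subsequence of "acbecdbbb"
Greedy scan:
  Position 0 ('a'): no match needed
  Position 1 ('c'): matches sub[0] = 'c'
  Position 2 ('b'): no match needed
  Position 3 ('e'): no match needed
  Position 4 ('c'): no match needed
  Position 5 ('d'): no match needed
  Position 6 ('b'): no match needed
  Position 7 ('b'): no match needed
  Position 8 ('b'): no match needed
Only matched 1/3 characters => not a subsequence

0


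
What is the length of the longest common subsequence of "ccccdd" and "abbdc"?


LCS of "ccccdd" and "abbdc"
DP table:
           a    b    b    d    c
      0    0    0    0    0    0
  c   0    0    0    0    0    1
  c   0    0    0    0    0    1
  c   0    0    0    0    0    1
  c   0    0    0    0    0    1
  d   0    0    0    0    1    1
  d   0    0    0    0    1    1
LCS length = dp[6][5] = 1

1


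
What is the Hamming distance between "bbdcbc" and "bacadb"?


Comparing "bbdcbc" and "bacadb" position by position:
  Position 0: 'b' vs 'b' => same
  Position 1: 'b' vs 'a' => differ
  Position 2: 'd' vs 'c' => differ
  Position 3: 'c' vs 'a' => differ
  Position 4: 'b' vs 'd' => differ
  Position 5: 'c' vs 'b' => differ
Total differences (Hamming distance): 5

5


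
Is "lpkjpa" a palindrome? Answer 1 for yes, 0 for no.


Input: lpkjpa
Reversed: apjkpl
  Compare pos 0 ('l') with pos 5 ('a'): MISMATCH
  Compare pos 1 ('p') with pos 4 ('p'): match
  Compare pos 2 ('k') with pos 3 ('j'): MISMATCH
Result: not a palindrome

0


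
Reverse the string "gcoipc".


Input: gcoipc
Reading characters right to left:
  Position 5: 'c'
  Position 4: 'p'
  Position 3: 'i'
  Position 2: 'o'
  Position 1: 'c'
  Position 0: 'g'
Reversed: cpiocg

cpiocg


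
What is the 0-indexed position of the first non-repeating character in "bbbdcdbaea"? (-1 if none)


Input: bbbdcdbaea
Character frequencies:
  'a': 2
  'b': 4
  'c': 1
  'd': 2
  'e': 1
Scanning left to right for freq == 1:
  Position 0 ('b'): freq=4, skip
  Position 1 ('b'): freq=4, skip
  Position 2 ('b'): freq=4, skip
  Position 3 ('d'): freq=2, skip
  Position 4 ('c'): unique! => answer = 4

4


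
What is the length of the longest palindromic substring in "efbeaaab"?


Input: "efbeaaab"
Checking substrings for palindromes:
  [4:7] "aaa" (len 3) => palindrome
  [4:6] "aa" (len 2) => palindrome
  [5:7] "aa" (len 2) => palindrome
Longest palindromic substring: "aaa" with length 3

3


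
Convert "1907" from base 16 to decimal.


Input: "1907" in base 16
Positional expansion:
  Digit '1' (value 1) x 16^3 = 4096
  Digit '9' (value 9) x 16^2 = 2304
  Digit '0' (value 0) x 16^1 = 0
  Digit '7' (value 7) x 16^0 = 7
Sum = 6407

6407


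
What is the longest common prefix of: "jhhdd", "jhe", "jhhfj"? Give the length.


Words: jhhdd, jhe, jhhfj
  Position 0: all 'j' => match
  Position 1: all 'h' => match
  Position 2: ('h', 'e', 'h') => mismatch, stop
LCP = "jh" (length 2)

2


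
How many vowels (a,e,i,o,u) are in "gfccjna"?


Input: gfccjna
Checking each character:
  'g' at position 0: consonant
  'f' at position 1: consonant
  'c' at position 2: consonant
  'c' at position 3: consonant
  'j' at position 4: consonant
  'n' at position 5: consonant
  'a' at position 6: vowel (running total: 1)
Total vowels: 1

1


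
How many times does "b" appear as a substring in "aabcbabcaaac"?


Searching for "b" in "aabcbabcaaac"
Scanning each position:
  Position 0: "a" => no
  Position 1: "a" => no
  Position 2: "b" => MATCH
  Position 3: "c" => no
  Position 4: "b" => MATCH
  Position 5: "a" => no
  Position 6: "b" => MATCH
  Position 7: "c" => no
  Position 8: "a" => no
  Position 9: "a" => no
  Position 10: "a" => no
  Position 11: "c" => no
Total occurrences: 3

3


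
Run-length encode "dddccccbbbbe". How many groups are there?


Input: dddccccbbbbe
Scanning for consecutive runs:
  Group 1: 'd' x 3 (positions 0-2)
  Group 2: 'c' x 4 (positions 3-6)
  Group 3: 'b' x 4 (positions 7-10)
  Group 4: 'e' x 1 (positions 11-11)
Total groups: 4

4


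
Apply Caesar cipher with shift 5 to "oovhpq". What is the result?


Caesar cipher: shift "oovhpq" by 5
  'o' (pos 14) + 5 = pos 19 = 't'
  'o' (pos 14) + 5 = pos 19 = 't'
  'v' (pos 21) + 5 = pos 0 = 'a'
  'h' (pos 7) + 5 = pos 12 = 'm'
  'p' (pos 15) + 5 = pos 20 = 'u'
  'q' (pos 16) + 5 = pos 21 = 'v'
Result: ttamuv

ttamuv


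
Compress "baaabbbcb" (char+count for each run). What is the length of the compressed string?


Input: baaabbbcb
Runs:
  'b' x 1 => "b1"
  'a' x 3 => "a3"
  'b' x 3 => "b3"
  'c' x 1 => "c1"
  'b' x 1 => "b1"
Compressed: "b1a3b3c1b1"
Compressed length: 10

10
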